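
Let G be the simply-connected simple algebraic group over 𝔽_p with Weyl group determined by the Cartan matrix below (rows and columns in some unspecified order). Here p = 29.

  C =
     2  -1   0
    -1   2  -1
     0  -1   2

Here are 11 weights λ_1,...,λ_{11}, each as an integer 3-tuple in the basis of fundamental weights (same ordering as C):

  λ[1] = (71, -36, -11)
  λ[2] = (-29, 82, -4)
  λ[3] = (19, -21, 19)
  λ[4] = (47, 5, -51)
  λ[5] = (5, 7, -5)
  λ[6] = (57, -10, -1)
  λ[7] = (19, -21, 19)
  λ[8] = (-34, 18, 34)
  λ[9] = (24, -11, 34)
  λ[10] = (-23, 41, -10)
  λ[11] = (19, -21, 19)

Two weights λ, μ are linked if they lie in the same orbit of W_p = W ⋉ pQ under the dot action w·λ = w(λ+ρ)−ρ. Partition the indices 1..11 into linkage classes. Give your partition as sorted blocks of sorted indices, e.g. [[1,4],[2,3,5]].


C ↔ A_3 under row/col permutation; |W(A_3)| = 24.

Ā_29 reps of the 11 weights (A_3, coords as presented):

  λ_1+ρ ↦ (2, 8, 6)
  λ_2+ρ ↦ (22, 3, 3)
  λ_3+ρ ↦ (0, 20, 0)
  λ_4+ρ ↦ (6, 4, 4)
  λ_5+ρ ↦ (6, 4, 4)
  λ_6+ρ ↦ (0, 20, 0)
  λ_7+ρ ↦ (0, 20, 0)
  λ_8+ρ ↦ (6, 4, 4)
  λ_9+ρ ↦ (6, 4, 4)
  λ_10+ρ ↦ (9, 7, 4)
  λ_11+ρ ↦ (0, 20, 0)

Grouping the 11 weights by Ā_29-representative: 5 linkage classes.

[[1], [2], [3, 6, 7, 11], [4, 5, 8, 9], [10]]


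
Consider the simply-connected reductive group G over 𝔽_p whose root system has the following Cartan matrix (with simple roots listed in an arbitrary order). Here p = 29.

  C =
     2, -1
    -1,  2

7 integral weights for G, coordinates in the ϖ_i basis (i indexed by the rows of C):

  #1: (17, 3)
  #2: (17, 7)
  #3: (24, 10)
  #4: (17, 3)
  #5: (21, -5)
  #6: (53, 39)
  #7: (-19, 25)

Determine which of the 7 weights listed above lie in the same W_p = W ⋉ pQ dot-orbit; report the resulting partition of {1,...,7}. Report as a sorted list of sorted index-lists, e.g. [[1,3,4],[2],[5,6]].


Dynkin diagram of C (from the 2 off-diagonal −1 entries): A_2.

Ā_29 reps of the 7 weights (A_2, coords as presented):

  [1] (18, 4);  [2] (18, 8);  [3] (18, 4);  [4] (18, 4);  [5] (18, 4);  [6] (18, 4);  [7] (18, 8)

Linkage partition of the 7 weights (2 classes, p=29):

[[1, 3, 4, 5, 6], [2, 7]]


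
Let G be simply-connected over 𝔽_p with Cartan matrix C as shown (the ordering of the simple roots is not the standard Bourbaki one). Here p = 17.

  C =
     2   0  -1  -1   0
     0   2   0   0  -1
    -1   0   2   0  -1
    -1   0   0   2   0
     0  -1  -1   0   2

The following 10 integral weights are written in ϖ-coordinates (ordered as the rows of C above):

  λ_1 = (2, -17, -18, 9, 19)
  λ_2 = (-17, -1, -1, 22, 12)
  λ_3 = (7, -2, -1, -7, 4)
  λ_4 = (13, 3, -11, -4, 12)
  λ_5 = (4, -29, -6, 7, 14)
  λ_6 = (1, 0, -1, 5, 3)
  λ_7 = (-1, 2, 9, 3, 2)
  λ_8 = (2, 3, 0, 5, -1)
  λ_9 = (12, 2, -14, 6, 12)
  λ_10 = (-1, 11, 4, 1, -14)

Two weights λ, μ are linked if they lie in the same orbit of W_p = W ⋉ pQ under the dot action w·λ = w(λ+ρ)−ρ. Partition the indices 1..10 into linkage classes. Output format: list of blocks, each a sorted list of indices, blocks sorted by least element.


A_5 Cartan matrix, 5 simple roots permuted; ρ=(1,1,1,1,1).

W_17-reps of the 10 weights in Ā_17 (same 5-coord order as C):

  λ_1+ρ ↦ (0, 0, 10, 1, 3)
  λ_2+ρ ↦ (0, 0, 10, 1, 3)
  λ_3+ρ ↦ (2, 1, 0, 6, 4)
  λ_4+ρ ↦ (0, 0, 10, 1, 3)
  λ_5+ρ ↦ (2, 1, 0, 6, 4)
  λ_6+ρ ↦ (2, 1, 0, 6, 4)
  λ_7+ρ ↦ (0, 0, 10, 1, 3)
  λ_8+ρ ↦ (3, 4, 1, 6, 0)
  λ_9+ρ ↦ (0, 0, 10, 1, 3)
  λ_10+ρ ↦ (2, 1, 0, 6, 4)

Linkage partition of the 10 weights (3 classes, p=17):

[[1, 2, 4, 7, 9], [3, 5, 6, 10], [8]]


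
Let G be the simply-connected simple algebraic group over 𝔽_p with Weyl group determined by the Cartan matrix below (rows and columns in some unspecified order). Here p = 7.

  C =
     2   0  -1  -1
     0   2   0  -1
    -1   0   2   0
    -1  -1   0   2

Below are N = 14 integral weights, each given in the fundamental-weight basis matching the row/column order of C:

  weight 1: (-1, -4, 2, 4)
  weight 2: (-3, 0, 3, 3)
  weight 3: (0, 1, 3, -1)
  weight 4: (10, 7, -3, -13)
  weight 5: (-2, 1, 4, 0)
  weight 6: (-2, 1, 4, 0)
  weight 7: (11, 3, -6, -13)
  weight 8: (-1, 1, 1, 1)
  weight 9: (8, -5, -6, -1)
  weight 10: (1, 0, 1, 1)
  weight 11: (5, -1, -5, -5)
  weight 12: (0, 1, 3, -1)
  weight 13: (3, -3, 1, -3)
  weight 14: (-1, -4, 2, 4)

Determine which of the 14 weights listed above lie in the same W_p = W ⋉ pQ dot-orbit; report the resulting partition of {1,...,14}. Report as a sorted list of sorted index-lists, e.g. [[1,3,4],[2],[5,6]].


Type A_4, rank 4, |W|=120; reorder rows/cols to standard.

W_7-reps of the 14 weights in Ā_7 (same 4-coord order as C):

    1: (0, 2, 2, 2)
    2: (2, 1, 2, 2)
    3: (1, 2, 4, 0)
    4: (2, 1, 2, 2)
    5: (1, 2, 4, 0)
    6: (1, 2, 4, 0)
    7: (1, 2, 4, 0)
    8: (0, 2, 2, 2)
    9: (0, 2, 3, 2)
    10: (2, 1, 2, 2)
    11: (0, 2, 2, 2)
    12: (1, 2, 4, 0)
    13: (0, 2, 2, 2)
    14: (0, 2, 2, 2)

These 14 weights hit 4 W_7-dot-orbits; sizes (5, 3, 5, 1):

[[1, 8, 11, 13, 14], [2, 4, 10], [3, 5, 6, 7, 12], [9]]


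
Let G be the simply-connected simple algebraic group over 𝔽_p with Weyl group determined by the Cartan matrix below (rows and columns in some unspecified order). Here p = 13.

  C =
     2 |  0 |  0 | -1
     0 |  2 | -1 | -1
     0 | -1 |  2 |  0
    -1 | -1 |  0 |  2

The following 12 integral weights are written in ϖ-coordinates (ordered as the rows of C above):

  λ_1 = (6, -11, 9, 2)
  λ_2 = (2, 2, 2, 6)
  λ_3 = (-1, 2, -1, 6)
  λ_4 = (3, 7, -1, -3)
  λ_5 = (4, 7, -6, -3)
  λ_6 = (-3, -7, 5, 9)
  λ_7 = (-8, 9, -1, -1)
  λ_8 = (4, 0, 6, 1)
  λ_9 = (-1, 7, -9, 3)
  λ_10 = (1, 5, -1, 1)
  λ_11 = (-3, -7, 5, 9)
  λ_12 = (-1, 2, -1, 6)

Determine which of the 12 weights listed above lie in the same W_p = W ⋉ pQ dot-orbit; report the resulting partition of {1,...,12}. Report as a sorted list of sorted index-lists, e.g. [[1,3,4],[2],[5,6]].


Dynkin diagram of C (from the 6 off-diagonal −1 entries): A_4.

λ_j+ρ reflected into Ā_13 (⟨·,θ^∨⟩≤13); 4-tuples as given:

  λ_1 → (0, 3, 0, 7) · λ_2 → (0, 3, 0, 7) · λ_3 → (0, 3, 0, 7) · λ_4 → (2, 6, 0, 2) · λ_5 → (3, 1, 5, 2) · λ_6 → (2, 6, 0, 2) · λ_7 → (0, 3, 0, 7) · λ_8 → (3, 1, 5, 2) · λ_9 → (0, 0, 8, 4) · λ_10 → (2, 6, 0, 2) · λ_11 → (2, 6, 0, 2) · λ_12 → (0, 3, 0, 7)

Grouping the 12 weights by Ā_13-representative: 4 linkage classes.

[[1, 2, 3, 7, 12], [4, 6, 10, 11], [5, 8], [9]]


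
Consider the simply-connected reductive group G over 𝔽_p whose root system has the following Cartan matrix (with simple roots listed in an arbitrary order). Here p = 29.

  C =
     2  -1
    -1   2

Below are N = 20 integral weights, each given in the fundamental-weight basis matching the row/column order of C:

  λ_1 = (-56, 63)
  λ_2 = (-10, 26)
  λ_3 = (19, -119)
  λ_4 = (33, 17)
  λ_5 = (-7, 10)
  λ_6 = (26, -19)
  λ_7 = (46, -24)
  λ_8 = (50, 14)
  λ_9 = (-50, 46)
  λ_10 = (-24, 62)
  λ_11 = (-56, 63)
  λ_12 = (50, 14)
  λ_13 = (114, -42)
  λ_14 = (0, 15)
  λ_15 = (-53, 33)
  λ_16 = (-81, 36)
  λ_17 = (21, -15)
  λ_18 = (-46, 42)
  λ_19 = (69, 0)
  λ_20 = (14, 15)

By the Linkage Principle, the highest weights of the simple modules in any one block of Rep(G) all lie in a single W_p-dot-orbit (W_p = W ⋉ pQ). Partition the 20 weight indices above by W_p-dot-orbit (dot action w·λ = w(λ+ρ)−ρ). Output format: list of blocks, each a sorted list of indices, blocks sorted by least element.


Root system A_2: the 2×2 matrix C matches after relabeling.

Each λ_j+ρ reduced to Ā_29; 2-tuples below use C's row order:

  1: (6, 20) · 2: (9, 18) · 3: (9, 18) · 4: (6, 5) · 5: (6, 5) · 6: (9, 18) · 7: (6, 5) · 8: (8, 14) · 9: (9, 18) · 10: (6, 5) · 11: (6, 20) · 12: (8, 14) · 13: (1, 16) · 14: (1, 16) · 15: (6, 5) · 16: (8, 14) · 17: (8, 14) · 18: (13, 14) · 19: (1, 16) · 20: (13, 14)

Linkage partition of the 20 weights (6 classes, p=29):

[[1, 11], [2, 3, 6, 9], [4, 5, 7, 10, 15], [8, 12, 16, 17], [13, 14, 19], [18, 20]]


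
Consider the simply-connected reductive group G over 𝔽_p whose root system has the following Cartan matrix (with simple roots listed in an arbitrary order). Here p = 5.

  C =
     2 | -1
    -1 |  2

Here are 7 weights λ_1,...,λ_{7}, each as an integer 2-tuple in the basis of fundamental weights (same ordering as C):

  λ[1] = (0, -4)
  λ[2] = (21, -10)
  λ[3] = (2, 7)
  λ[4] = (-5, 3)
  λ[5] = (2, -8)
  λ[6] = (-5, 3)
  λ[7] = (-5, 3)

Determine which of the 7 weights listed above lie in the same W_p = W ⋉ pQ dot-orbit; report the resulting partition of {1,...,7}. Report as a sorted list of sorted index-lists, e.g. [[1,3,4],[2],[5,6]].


Type A_2, rank 2, |W|=6; reorder rows/cols to standard.

Ā_5 reps of the 7 weights (A_2, coords as presented):

  λ_1 → (2, 1) · λ_2 → (2, 1) · λ_3 → (2, 1) · λ_4 → (4, 0) · λ_5 → (2, 1) · λ_6 → (4, 0) · λ_7 → (4, 0)

Grouping the 7 weights by Ā_5-representative: 2 linkage classes.

[[1, 2, 3, 5], [4, 6, 7]]


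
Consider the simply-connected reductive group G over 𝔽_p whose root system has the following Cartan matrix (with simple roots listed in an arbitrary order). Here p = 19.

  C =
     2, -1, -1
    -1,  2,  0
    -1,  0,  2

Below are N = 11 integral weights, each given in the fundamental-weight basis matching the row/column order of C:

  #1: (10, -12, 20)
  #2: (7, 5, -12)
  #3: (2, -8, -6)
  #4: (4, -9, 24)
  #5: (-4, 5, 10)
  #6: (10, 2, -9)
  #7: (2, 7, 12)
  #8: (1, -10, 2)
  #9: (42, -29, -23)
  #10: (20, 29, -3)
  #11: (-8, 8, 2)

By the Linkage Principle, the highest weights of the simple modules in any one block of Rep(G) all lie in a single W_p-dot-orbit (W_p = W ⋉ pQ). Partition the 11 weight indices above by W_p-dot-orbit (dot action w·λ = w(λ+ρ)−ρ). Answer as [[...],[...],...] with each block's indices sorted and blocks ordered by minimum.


C ↔ A_3 under row/col permutation; |W(A_3)| = 24.

Alcove-folded reps (p=19, 11 weights, presented ϖ-order):

  1: (2, 0, 6) · 2: (3, 3, 8) · 3: (3, 2, 4) · 4: (3, 3, 8) · 5: (3, 3, 8) · 6: (3, 3, 8) · 7: (3, 3, 8) · 8: (3, 2, 4) · 9: (3, 2, 4) · 10: (2, 0, 6) · 11: (3, 2, 4)

Grouping the 11 weights by Ā_19-representative: 3 linkage classes.

[[1, 10], [2, 4, 5, 6, 7], [3, 8, 9, 11]]


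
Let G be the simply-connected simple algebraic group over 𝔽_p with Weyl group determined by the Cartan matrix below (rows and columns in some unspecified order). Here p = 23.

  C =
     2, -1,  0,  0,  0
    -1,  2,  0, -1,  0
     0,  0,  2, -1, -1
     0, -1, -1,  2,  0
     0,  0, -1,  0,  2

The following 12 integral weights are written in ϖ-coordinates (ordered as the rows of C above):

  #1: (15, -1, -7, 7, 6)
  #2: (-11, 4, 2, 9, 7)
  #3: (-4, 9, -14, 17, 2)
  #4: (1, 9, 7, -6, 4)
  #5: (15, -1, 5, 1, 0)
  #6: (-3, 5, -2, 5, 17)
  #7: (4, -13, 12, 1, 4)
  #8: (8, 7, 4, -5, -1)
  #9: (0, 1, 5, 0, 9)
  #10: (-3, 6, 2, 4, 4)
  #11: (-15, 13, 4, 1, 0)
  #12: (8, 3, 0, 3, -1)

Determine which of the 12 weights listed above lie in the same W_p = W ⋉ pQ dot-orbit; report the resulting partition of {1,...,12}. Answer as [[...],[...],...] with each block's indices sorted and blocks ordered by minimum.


Dynkin diagram of C (from the 8 off-diagonal −1 entries): A_5.

Folding the 12 weights λ_j+ρ into Ā_23 (reps in the given 5-coord order):

    1: (14, 0, 5, 2, 1)
    2: (2, 5, 3, 5, 5)
    3: (2, 5, 3, 5, 5)
    4: (2, 5, 3, 5, 5)
    5: (14, 0, 5, 2, 1)
    6: (4, 0, 1, 5, 11)
    7: (2, 5, 3, 5, 5)
    8: (9, 4, 1, 4, 0)
    9: (1, 2, 6, 1, 10)
    10: (2, 5, 3, 5, 5)
    11: (14, 0, 5, 2, 1)
    12: (9, 4, 1, 4, 0)

Partition of {1..12} into 5 W_23-dot-orbits:

[[1, 5, 11], [2, 3, 4, 7, 10], [6], [8, 12], [9]]


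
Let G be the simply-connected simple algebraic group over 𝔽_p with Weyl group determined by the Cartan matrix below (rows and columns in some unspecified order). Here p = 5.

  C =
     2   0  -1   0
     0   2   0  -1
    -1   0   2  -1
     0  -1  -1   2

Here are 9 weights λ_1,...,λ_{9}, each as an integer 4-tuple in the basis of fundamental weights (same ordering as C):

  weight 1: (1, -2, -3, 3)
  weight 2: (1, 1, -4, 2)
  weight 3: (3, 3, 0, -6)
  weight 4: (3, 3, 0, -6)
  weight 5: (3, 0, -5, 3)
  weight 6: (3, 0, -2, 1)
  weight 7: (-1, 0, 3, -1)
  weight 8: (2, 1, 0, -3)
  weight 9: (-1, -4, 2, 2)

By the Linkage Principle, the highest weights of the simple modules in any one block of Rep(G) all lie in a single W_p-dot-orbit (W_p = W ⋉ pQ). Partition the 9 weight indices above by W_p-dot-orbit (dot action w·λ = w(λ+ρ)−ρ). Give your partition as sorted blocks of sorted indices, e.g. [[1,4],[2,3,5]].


Dynkin diagram of C (from the 6 off-diagonal −1 entries): A_4.

λ_j+ρ reflected into Ā_5 (⟨·,θ^∨⟩≤5); 4-tuples as given:

  [1] (0, 1, 2, 1) · [2] (1, 2, 2, 0) · [3] (0, 1, 4, 0) · [4] (0, 1, 4, 0) · [5] (0, 1, 4, 0) · [6] (2, 0, 1, 1) · [7] (0, 1, 4, 0) · [8] (2, 0, 1, 1) · [9] (1, 2, 2, 0)

Grouping the 9 weights by Ā_5-representative: 4 linkage classes.

[[1], [2, 9], [3, 4, 5, 7], [6, 8]]


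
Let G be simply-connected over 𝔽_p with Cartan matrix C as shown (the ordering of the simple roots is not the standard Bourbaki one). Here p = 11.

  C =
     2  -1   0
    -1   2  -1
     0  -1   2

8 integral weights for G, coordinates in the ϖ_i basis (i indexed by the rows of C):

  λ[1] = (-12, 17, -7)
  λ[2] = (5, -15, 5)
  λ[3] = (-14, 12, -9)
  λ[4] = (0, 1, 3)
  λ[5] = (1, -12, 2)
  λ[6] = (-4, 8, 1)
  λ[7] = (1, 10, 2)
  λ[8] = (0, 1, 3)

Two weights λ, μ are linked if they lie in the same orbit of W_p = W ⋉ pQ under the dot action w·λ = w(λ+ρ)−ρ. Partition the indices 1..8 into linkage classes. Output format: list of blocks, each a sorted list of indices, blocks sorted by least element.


Type A_3, rank 3, |W|=24; reorder rows/cols to standard.

λ_j+ρ reflected into Ā_11 (⟨·,θ^∨⟩≤11); 3-tuples as given:

    λ_1 → (4, 0, 1)
    λ_2 → (3, 2, 3)
    λ_3 → (3, 6, 2)
    λ_4 → (1, 2, 4)
    λ_5 → (3, 6, 2)
    λ_6 → (3, 6, 2)
    λ_7 → (3, 6, 2)
    λ_8 → (1, 2, 4)

Grouping the 8 weights by Ā_11-representative: 4 linkage classes.

[[1], [2], [3, 5, 6, 7], [4, 8]]


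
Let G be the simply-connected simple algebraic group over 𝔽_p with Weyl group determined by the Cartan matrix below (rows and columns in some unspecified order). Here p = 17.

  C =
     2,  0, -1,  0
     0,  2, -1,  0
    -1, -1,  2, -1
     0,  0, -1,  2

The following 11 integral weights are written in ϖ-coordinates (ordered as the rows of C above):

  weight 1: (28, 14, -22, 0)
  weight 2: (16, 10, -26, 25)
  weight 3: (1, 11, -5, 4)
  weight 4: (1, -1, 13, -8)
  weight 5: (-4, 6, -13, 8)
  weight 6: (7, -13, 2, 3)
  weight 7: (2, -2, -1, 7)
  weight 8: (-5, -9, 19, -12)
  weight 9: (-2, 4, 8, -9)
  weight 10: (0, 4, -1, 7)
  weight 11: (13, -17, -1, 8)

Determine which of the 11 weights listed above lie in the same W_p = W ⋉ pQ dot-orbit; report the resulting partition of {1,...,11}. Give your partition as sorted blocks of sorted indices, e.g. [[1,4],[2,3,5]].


C ↔ D_4 under row/col permutation; |W(D_4)| = 192.

Each λ_j+ρ reduced to Ā_17; 4-tuples below use C's row order:

    [1] (1, 3, 3, 5)
    [2] (1, 5, 0, 8)
    [3] (2, 8, 2, 1)
    [4] (2, 0, 1, 7)
    [5] (1, 3, 3, 5)
    [6] (1, 3, 3, 5)
    [7] (2, 0, 1, 7)
    [8] (1, 5, 0, 8)
    [9] (1, 5, 0, 8)
    [10] (1, 5, 0, 8)
    [11] (2, 0, 1, 7)

Partition of {1..11} into 4 W_17-dot-orbits:

[[1, 5, 6], [2, 8, 9, 10], [3], [4, 7, 11]]


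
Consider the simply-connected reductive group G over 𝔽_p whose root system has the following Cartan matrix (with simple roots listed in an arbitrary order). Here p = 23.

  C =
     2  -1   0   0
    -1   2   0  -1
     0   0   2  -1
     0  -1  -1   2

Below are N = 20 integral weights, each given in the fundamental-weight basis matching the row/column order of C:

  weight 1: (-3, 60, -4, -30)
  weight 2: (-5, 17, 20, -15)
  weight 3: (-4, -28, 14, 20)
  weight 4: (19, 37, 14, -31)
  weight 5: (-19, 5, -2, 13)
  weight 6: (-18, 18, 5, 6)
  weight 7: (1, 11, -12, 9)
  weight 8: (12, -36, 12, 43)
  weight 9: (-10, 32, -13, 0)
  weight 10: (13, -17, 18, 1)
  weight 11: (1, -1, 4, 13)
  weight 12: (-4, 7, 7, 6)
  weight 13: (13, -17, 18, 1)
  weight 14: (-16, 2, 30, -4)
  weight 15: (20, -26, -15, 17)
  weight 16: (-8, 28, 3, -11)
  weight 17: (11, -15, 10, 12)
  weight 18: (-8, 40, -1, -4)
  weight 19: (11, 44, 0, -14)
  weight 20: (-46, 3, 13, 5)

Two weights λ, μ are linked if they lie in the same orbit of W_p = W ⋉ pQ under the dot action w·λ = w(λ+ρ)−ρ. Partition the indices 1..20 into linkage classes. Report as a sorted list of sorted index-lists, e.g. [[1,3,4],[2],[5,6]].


Root system A_4: the 4×4 matrix C matches after relabeling.

Alcove-folded reps (p=23, 20 weights, presented ϖ-order):

  [1] (8, 2, 3, 4)
  [2] (2, 0, 5, 14)
  [3] (8, 2, 3, 4)
  [4] (3, 5, 8, 7)
  [5] (6, 12, 1, 1)
  [6] (8, 2, 3, 4)
  [7] (1, 11, 9, 1)
  [8] (1, 11, 9, 1)
  [9] (1, 11, 9, 1)
  [10] (2, 0, 5, 14)
  [11] (2, 0, 5, 14)
  [12] (3, 5, 8, 7)
  [13] (2, 0, 5, 14)
  [14] (3, 5, 8, 7)
  [15] (2, 0, 5, 14)
  [16] (1, 12, 0, 4)
  [17] (1, 11, 9, 1)
  [18] (3, 5, 8, 7)
  [19] (1, 11, 9, 1)
  [20] (6, 12, 1, 1)

Linkage partition of the 20 weights (6 classes, p=23):

[[1, 3, 6], [2, 10, 11, 13, 15], [4, 12, 14, 18], [5, 20], [7, 8, 9, 17, 19], [16]]


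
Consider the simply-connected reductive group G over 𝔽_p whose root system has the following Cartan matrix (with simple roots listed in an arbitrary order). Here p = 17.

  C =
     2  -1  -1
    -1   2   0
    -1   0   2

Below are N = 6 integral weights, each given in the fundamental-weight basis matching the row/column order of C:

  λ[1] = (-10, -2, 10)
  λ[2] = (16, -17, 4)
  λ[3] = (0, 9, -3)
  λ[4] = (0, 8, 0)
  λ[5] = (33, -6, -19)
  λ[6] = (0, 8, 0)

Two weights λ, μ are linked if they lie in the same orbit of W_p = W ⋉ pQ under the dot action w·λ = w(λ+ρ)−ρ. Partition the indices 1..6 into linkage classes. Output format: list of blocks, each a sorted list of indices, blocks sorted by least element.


Dynkin diagram of C (from the 4 off-diagonal −1 entries): A_3.

Ā_17 reps of the 6 weights (A_3, coords as presented):

    1: (1, 9, 1)
    2: (1, 11, 0)
    3: (1, 9, 1)
    4: (1, 9, 1)
    5: (1, 11, 0)
    6: (1, 9, 1)

Partition of {1..6} into 2 W_17-dot-orbits:

[[1, 3, 4, 6], [2, 5]]


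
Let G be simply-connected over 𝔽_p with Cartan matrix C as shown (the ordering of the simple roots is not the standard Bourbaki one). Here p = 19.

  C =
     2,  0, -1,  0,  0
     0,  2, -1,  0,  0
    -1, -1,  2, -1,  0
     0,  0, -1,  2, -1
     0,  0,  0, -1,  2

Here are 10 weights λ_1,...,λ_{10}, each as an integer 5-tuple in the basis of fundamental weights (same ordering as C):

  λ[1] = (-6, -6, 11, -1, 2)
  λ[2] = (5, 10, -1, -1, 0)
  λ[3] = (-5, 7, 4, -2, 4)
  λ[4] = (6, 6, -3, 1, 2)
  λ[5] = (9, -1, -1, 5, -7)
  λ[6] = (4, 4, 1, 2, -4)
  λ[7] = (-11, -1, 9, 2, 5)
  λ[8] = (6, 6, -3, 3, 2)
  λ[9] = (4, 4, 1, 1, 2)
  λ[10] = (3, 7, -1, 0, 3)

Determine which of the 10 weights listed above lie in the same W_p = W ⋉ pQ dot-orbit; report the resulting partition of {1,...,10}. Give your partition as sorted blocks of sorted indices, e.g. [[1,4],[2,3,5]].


C ↔ D_5 under row/col permutation; |W(D_5)| = 1920.

λ_j+ρ reflected into Ā_19 (⟨·,θ^∨⟩≤19); 5-tuples as given:

  λ_1+ρ ↦ (5, 5, 2, 0, 3);  λ_2+ρ ↦ (6, 11, 0, 0, 1);  λ_3+ρ ↦ (4, 8, 0, 1, 4);  λ_4+ρ ↦ (5, 5, 2, 0, 3);  λ_5+ρ ↦ (10, 0, 0, 0, 6);  λ_6+ρ ↦ (5, 5, 2, 0, 3);  λ_7+ρ ↦ (10, 0, 0, 0, 6);  λ_8+ρ ↦ (5, 5, 2, 0, 3);  λ_9+ρ ↦ (5, 5, 2, 0, 3);  λ_10+ρ ↦ (4, 8, 0, 1, 4)

Partition of {1..10} into 4 W_19-dot-orbits:

[[1, 4, 6, 8, 9], [2], [3, 10], [5, 7]]


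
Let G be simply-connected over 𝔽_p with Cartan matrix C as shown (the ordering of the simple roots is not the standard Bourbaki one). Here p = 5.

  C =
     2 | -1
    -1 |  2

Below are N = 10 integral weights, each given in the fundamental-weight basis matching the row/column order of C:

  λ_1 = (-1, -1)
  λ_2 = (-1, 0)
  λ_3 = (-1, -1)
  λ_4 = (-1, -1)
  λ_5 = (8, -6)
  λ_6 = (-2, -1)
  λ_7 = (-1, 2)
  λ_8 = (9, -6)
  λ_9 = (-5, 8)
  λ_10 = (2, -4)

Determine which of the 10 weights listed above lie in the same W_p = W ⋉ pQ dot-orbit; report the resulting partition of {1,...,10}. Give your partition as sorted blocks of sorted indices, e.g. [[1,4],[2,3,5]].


Dynkin diagram of C (from the 2 off-diagonal −1 entries): A_2.

λ_j+ρ reflected into Ā_5 (⟨·,θ^∨⟩≤5); 2-tuples as given:

    λ_1+ρ ↦ (0, 0)
    λ_2+ρ ↦ (0, 1)
    λ_3+ρ ↦ (0, 0)
    λ_4+ρ ↦ (0, 0)
    λ_5+ρ ↦ (0, 1)
    λ_6+ρ ↦ (0, 1)
    λ_7+ρ ↦ (0, 3)
    λ_8+ρ ↦ (0, 0)
    λ_9+ρ ↦ (0, 1)
    λ_10+ρ ↦ (0, 3)

Grouping the 10 weights by Ā_5-representative: 3 linkage classes.

[[1, 3, 4, 8], [2, 5, 6, 9], [7, 10]]


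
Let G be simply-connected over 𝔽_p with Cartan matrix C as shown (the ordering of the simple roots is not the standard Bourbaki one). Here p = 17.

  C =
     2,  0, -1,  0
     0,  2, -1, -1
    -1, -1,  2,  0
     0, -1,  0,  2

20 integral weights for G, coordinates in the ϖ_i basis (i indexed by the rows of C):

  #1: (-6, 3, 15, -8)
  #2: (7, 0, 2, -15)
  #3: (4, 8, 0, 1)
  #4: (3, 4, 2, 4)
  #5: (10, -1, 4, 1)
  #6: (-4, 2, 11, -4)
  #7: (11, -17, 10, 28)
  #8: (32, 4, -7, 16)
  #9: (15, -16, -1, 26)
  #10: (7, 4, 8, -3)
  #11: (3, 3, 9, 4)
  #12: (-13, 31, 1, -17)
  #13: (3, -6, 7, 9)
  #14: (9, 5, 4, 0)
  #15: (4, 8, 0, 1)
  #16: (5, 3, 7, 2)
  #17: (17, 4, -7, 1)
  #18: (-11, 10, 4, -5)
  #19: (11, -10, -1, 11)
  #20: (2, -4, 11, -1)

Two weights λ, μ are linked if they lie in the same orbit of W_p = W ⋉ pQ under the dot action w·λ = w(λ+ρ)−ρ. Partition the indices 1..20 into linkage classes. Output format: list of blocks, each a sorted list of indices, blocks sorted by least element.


Dynkin diagram of C (from the 6 off-diagonal −1 entries): A_4.

Alcove-folded reps (p=17, 20 weights, presented ϖ-order):

  λ_1 → (2, 3, 8, 1);  λ_2 → (2, 3, 8, 1);  λ_3 → (5, 9, 1, 2);  λ_4 → (4, 5, 3, 5);  λ_5 → (10, 0, 5, 1);  λ_6 → (3, 0, 9, 3);  λ_7 → (5, 2, 5, 4);  λ_8 → (10, 0, 5, 1);  λ_9 → (10, 0, 5, 1);  λ_10 → (3, 0, 9, 3);  λ_11 → (2, 3, 8, 1);  λ_12 → (10, 0, 5, 1);  λ_13 → (4, 5, 3, 5);  λ_14 → (5, 2, 5, 4);  λ_15 → (5, 9, 1, 2);  λ_16 → (2, 3, 8, 1);  λ_17 → (10, 0, 5, 1);  λ_18 → (5, 2, 5, 4);  λ_19 → (3, 0, 9, 3);  λ_20 → (3, 0, 9, 3)

These 20 weights hit 6 W_17-dot-orbits; sizes (4, 2, 2, 5, 4, 3):

[[1, 2, 11, 16], [3, 15], [4, 13], [5, 8, 9, 12, 17], [6, 10, 19, 20], [7, 14, 18]]


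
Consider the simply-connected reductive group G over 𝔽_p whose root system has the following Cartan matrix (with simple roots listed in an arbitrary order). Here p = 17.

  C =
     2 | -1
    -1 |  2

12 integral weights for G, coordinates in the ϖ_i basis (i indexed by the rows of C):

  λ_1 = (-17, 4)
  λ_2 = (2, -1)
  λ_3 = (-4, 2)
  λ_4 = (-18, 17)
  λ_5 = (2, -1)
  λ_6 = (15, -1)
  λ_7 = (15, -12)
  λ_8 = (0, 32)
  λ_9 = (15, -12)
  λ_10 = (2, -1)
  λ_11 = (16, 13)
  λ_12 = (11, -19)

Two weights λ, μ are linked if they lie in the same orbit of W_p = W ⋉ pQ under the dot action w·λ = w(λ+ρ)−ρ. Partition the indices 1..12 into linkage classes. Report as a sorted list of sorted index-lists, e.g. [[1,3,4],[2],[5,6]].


Dynkin diagram of C (from the 2 off-diagonal −1 entries): A_2.

Alcove-folded reps (p=17, 12 weights, presented ϖ-order):

  1: (5, 11);  2: (3, 0);  3: (3, 0);  4: (16, 0);  5: (3, 0);  6: (16, 0);  7: (5, 11);  8: (16, 0);  9: (5, 11);  10: (3, 0);  11: (3, 0);  12: (5, 11)

These 12 weights hit 3 W_17-dot-orbits; sizes (4, 5, 3):

[[1, 7, 9, 12], [2, 3, 5, 10, 11], [4, 6, 8]]


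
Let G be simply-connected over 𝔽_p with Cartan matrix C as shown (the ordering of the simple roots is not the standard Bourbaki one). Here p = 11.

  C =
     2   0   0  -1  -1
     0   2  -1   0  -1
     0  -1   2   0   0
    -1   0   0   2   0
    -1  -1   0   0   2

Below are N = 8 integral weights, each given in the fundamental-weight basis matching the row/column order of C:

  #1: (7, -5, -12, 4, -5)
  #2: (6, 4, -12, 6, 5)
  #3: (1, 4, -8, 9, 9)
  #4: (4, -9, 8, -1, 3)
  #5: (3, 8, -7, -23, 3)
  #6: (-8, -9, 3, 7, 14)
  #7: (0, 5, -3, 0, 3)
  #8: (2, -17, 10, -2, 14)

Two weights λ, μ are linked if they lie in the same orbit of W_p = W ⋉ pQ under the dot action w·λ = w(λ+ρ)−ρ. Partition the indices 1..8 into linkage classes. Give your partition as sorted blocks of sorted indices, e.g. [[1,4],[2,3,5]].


Type A_5, rank 5, |W|=720; reorder rows/cols to standard.

Ā_11 reps of the 8 weights (A_5, coords as presented):

  1: (3, 0, 4, 2, 0)
  2: (3, 0, 4, 2, 0)
  3: (1, 4, 1, 0, 4)
  4: (1, 4, 1, 0, 4)
  5: (3, 0, 4, 2, 0)
  6: (3, 3, 1, 4, 0)
  7: (1, 4, 1, 0, 4)
  8: (1, 4, 1, 0, 4)

3 distinct reps among the 8 weights ⇒ 3 W_11-linkage classes:

[[1, 2, 5], [3, 4, 7, 8], [6]]


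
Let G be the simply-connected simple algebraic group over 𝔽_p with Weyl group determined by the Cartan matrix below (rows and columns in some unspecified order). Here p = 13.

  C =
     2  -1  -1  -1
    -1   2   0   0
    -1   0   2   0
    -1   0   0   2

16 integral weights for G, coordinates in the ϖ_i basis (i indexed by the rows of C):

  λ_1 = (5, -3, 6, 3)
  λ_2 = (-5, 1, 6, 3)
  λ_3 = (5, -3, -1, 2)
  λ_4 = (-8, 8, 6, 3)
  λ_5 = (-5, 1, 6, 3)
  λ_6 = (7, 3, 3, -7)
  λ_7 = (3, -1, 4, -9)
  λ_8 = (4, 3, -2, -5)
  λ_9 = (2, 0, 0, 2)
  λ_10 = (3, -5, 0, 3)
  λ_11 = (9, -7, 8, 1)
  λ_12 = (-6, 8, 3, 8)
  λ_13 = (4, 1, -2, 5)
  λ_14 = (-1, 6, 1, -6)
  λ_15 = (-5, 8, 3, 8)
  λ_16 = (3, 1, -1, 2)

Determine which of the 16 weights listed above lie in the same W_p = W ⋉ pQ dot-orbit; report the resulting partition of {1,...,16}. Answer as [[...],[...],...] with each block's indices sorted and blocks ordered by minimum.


Type D_4, rank 4, |W|=192; reorder rows/cols to standard.

Each λ_j+ρ reduced to Ā_13; 4-tuples below use C's row order:

  1: (2, 2, 3, 0)
  2: (2, 2, 3, 0)
  3: (4, 2, 0, 3)
  4: (4, 2, 0, 3)
  5: (2, 2, 3, 0)
  6: (3, 1, 1, 3)
  7: (0, 4, 1, 4)
  8: (0, 4, 1, 4)
  9: (3, 1, 1, 3)
  10: (0, 4, 1, 4)
  11: (0, 2, 1, 6)
  12: (0, 4, 1, 4)
  13: (0, 2, 1, 6)
  14: (2, 2, 3, 0)
  15: (0, 4, 1, 4)
  16: (4, 2, 0, 3)

The 16 indices split into 5 linkage classes (same alcove rep ⇔ same W_13-dot-orbit):

[[1, 2, 5, 14], [3, 4, 16], [6, 9], [7, 8, 10, 12, 15], [11, 13]]


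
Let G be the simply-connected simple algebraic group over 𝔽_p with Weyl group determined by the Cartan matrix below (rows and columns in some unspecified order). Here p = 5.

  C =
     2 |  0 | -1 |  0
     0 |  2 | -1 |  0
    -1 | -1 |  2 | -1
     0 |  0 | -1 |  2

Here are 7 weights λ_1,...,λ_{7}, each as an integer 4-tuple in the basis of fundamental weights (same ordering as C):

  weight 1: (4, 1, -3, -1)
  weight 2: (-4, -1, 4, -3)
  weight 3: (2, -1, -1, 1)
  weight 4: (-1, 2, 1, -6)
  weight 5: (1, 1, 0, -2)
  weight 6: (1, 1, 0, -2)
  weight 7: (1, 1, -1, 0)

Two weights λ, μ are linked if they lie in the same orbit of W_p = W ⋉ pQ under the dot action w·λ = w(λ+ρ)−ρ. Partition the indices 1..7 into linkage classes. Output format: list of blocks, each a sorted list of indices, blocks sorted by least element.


D_4 Cartan matrix, 4 simple roots permuted; ρ=(1,1,1,1).

Each λ_j+ρ reduced to Ā_5; 4-tuples below use C's row order:

    λ_1 → (3, 0, 0, 2)
    λ_2 → (3, 0, 0, 2)
    λ_3 → (3, 0, 0, 2)
    λ_4 → (3, 0, 0, 2)
    λ_5 → (2, 2, 0, 1)
    λ_6 → (2, 2, 0, 1)
    λ_7 → (2, 2, 0, 1)

2 distinct reps among the 7 weights ⇒ 2 W_5-linkage classes:

[[1, 2, 3, 4], [5, 6, 7]]


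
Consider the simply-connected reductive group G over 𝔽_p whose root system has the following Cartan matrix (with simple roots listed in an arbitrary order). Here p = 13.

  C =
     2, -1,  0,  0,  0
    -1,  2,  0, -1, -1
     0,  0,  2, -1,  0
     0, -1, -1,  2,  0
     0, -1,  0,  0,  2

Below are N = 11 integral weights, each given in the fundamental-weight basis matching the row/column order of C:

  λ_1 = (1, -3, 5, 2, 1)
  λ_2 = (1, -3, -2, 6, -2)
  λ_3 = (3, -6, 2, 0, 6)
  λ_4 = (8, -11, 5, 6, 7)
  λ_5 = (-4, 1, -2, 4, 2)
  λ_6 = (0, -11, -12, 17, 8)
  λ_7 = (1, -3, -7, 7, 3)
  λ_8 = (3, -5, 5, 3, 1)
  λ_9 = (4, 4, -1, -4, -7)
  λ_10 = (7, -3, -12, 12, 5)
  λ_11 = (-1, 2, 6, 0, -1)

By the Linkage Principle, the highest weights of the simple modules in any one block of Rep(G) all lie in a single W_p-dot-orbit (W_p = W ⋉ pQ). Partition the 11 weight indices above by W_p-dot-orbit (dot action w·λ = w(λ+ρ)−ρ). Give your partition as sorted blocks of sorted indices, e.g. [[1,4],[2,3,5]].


Type D_5, rank 5, |W|=1920; reorder rows/cols to standard.

λ_j+ρ reflected into Ā_13 (⟨·,θ^∨⟩≤13); 5-tuples as given:

  λ_1+ρ ↦ (0, 2, 6, 1, 0);  λ_2+ρ ↦ (1, 0, 1, 3, 2);  λ_3+ρ ↦ (1, 0, 1, 3, 2);  λ_4+ρ ↦ (1, 0, 1, 3, 2);  λ_5+ρ ↦ (2, 1, 1, 3, 2);  λ_6+ρ ↦ (2, 2, 3, 1, 2);  λ_7+ρ ↦ (0, 2, 6, 0, 2);  λ_8+ρ ↦ (0, 2, 6, 0, 2);  λ_9+ρ ↦ (1, 0, 1, 3, 2);  λ_10+ρ ↦ (4, 0, 1, 1, 6);  λ_11+ρ ↦ (0, 2, 6, 1, 0)

Grouping the 11 weights by Ā_13-representative: 6 linkage classes.

[[1, 11], [2, 3, 4, 9], [5], [6], [7, 8], [10]]


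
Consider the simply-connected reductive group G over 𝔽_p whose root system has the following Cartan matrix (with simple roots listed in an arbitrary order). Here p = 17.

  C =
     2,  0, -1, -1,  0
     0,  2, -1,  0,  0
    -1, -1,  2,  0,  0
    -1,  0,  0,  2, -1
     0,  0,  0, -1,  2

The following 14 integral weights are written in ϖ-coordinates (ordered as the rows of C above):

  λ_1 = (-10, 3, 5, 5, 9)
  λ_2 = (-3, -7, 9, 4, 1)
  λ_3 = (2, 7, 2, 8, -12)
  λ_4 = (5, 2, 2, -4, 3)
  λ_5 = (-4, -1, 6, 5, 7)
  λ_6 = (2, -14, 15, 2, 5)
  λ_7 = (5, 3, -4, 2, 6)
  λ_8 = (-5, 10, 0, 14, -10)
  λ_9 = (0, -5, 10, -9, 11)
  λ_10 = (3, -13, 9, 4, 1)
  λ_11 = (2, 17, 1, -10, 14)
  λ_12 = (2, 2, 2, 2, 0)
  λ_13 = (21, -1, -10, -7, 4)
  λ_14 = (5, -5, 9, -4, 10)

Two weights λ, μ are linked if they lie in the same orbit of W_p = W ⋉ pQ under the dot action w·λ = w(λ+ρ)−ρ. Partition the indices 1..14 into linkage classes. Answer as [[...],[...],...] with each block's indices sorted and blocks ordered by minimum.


A_5 Cartan matrix, 5 simple roots permuted; ρ=(1,1,1,1,1).

Ā_17 reps of the 14 weights (A_5, coords as presented):

  λ_1+ρ ↦ (3, 1, 3, 3, 7)
  λ_2+ρ ↦ (2, 6, 2, 3, 2)
  λ_3+ρ ↦ (1, 2, 3, 2, 3)
  λ_4+ρ ↦ (3, 3, 3, 3, 1)
  λ_5+ρ ↦ (3, 1, 3, 3, 7)
  λ_6+ρ ↦ (1, 2, 3, 2, 3)
  λ_7+ρ ↦ (3, 1, 3, 3, 7)
  λ_8+ρ ↦ (1, 2, 3, 2, 3)
  λ_9+ρ ↦ (7, 4, 0, 1, 4)
  λ_10+ρ ↦ (2, 6, 2, 3, 2)
  λ_11+ρ ↦ (1, 2, 3, 2, 3)
  λ_12+ρ ↦ (3, 3, 3, 3, 1)
  λ_13+ρ ↦ (7, 4, 0, 1, 4)
  λ_14+ρ ↦ (3, 3, 3, 3, 1)

Partition of {1..14} into 5 W_17-dot-orbits:

[[1, 5, 7], [2, 10], [3, 6, 8, 11], [4, 12, 14], [9, 13]]


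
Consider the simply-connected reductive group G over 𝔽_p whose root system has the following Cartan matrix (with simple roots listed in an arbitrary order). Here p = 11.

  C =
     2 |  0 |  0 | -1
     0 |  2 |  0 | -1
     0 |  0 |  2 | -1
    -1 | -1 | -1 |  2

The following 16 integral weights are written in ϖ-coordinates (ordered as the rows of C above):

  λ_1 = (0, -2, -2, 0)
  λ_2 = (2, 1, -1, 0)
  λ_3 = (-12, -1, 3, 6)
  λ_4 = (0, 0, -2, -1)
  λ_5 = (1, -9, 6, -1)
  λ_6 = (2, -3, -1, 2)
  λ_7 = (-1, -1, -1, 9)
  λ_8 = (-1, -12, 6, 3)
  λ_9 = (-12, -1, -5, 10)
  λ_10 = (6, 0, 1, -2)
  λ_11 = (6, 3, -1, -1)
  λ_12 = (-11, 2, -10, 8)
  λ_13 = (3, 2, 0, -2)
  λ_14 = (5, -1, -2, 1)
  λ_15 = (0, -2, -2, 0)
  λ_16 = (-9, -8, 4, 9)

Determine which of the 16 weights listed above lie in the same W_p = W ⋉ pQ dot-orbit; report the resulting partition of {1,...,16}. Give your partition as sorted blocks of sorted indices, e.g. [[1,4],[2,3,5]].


C ↔ D_4 under row/col permutation; |W(D_4)| = 192.

W_11-reps of the 16 weights in Ā_11 (same 4-coord order as C):

  λ_1+ρ ↦ (0, 0, 0, 1) · λ_2+ρ ↦ (3, 2, 0, 1) · λ_3+ρ ↦ (7, 4, 0, 0) · λ_4+ρ ↦ (0, 0, 0, 1) · λ_5+ρ ↦ (6, 0, 1, 1) · λ_6+ρ ↦ (3, 2, 0, 1) · λ_7+ρ ↦ (0, 0, 0, 1) · λ_8+ρ ↦ (7, 4, 0, 0) · λ_9+ρ ↦ (7, 4, 0, 0) · λ_10+ρ ↦ (6, 0, 1, 1) · λ_11+ρ ↦ (7, 4, 0, 0) · λ_12+ρ ↦ (0, 7, 1, 1) · λ_13+ρ ↦ (3, 2, 0, 1) · λ_14+ρ ↦ (6, 0, 1, 1) · λ_15+ρ ↦ (0, 0, 0, 1) · λ_16+ρ ↦ (3, 2, 0, 1)

These 16 weights hit 5 W_11-dot-orbits; sizes (4, 4, 4, 3, 1):

[[1, 4, 7, 15], [2, 6, 13, 16], [3, 8, 9, 11], [5, 10, 14], [12]]


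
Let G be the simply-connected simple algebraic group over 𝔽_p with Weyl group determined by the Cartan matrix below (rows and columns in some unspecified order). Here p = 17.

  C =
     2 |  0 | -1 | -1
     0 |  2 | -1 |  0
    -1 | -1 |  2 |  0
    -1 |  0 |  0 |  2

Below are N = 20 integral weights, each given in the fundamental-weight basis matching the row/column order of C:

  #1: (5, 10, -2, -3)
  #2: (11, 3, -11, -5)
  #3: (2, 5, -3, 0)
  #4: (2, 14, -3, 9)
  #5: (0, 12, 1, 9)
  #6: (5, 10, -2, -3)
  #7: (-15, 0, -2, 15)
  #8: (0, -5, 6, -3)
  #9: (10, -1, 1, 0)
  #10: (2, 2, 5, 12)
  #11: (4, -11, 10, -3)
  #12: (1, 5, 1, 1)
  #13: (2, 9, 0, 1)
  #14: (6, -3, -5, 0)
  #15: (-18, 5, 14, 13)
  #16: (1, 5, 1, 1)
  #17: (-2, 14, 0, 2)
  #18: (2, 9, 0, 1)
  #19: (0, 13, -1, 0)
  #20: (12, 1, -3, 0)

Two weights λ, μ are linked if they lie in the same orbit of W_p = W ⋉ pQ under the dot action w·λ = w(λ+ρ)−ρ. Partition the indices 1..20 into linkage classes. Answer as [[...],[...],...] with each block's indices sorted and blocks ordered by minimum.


C ↔ A_4 under row/col permutation; |W(A_4)| = 120.

W_17-reps of the 20 weights in Ā_17 (same 4-coord order as C):

  λ_1+ρ ↦ (3, 10, 1, 2)
  λ_2+ρ ↦ (2, 6, 2, 2)
  λ_3+ρ ↦ (1, 4, 2, 1)
  λ_4+ρ ↦ (1, 4, 2, 1)
  λ_5+ρ ↦ (1, 4, 2, 1)
  λ_6+ρ ↦ (3, 10, 1, 2)
  λ_7+ρ ↦ (1, 14, 0, 1)
  λ_8+ρ ↦ (1, 4, 2, 1)
  λ_9+ρ ↦ (11, 0, 2, 1)
  λ_10+ρ ↦ (3, 5, 1, 5)
  λ_11+ρ ↦ (3, 10, 1, 2)
  λ_12+ρ ↦ (2, 6, 2, 2)
  λ_13+ρ ↦ (3, 10, 1, 2)
  λ_14+ρ ↦ (1, 4, 2, 1)
  λ_15+ρ ↦ (11, 0, 2, 1)
  λ_16+ρ ↦ (2, 6, 2, 2)
  λ_17+ρ ↦ (1, 14, 0, 1)
  λ_18+ρ ↦ (3, 10, 1, 2)
  λ_19+ρ ↦ (1, 14, 0, 1)
  λ_20+ρ ↦ (11, 0, 2, 1)

The 20 indices split into 6 linkage classes (same alcove rep ⇔ same W_17-dot-orbit):

[[1, 6, 11, 13, 18], [2, 12, 16], [3, 4, 5, 8, 14], [7, 17, 19], [9, 15, 20], [10]]


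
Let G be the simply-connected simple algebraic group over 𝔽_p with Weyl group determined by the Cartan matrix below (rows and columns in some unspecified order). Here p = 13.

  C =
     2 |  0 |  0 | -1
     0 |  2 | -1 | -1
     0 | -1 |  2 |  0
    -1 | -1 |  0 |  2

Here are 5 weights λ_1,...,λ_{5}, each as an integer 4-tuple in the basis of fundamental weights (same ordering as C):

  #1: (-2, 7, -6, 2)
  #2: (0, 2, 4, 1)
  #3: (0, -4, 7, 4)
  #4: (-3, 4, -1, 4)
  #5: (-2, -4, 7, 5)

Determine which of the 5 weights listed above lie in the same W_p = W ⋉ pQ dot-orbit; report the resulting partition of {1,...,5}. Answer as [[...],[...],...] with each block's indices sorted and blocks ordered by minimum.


Cartan matrix: type A_4 (|W|=120); un-permuting the 4 rows.

Each λ_j+ρ reduced to Ā_13; 4-tuples below use C's row order:

  λ_1 → (1, 3, 5, 2);  λ_2 → (1, 3, 5, 2);  λ_3 → (1, 3, 5, 2);  λ_4 → (2, 5, 0, 3);  λ_5 → (1, 3, 5, 2)

2 distinct reps among the 5 weights ⇒ 2 W_13-linkage classes:

[[1, 2, 3, 5], [4]]


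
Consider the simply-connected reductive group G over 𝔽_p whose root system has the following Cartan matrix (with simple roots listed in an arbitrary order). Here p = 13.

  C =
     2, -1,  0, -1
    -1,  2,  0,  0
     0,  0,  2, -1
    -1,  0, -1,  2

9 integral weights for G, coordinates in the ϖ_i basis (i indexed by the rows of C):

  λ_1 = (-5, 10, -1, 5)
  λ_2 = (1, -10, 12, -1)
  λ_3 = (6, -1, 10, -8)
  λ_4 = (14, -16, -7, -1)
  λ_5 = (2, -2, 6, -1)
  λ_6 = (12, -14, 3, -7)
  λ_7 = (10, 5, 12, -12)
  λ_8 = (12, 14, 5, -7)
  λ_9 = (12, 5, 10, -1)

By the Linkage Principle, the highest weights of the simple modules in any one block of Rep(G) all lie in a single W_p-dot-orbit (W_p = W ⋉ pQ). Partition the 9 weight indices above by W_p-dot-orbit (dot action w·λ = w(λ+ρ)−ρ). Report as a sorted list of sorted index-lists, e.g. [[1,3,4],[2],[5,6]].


Dynkin diagram of C (from the 6 off-diagonal −1 entries): A_4.

Folding the 9 weights λ_j+ρ into Ā_13 (reps in the given 4-coord order):

  1: (4, 7, 0, 2);  2: (0, 0, 4, 7);  3: (0, 0, 4, 7);  4: (4, 7, 0, 2);  5: (2, 1, 7, 0);  6: (4, 7, 0, 2);  7: (0, 0, 4, 7);  8: (0, 0, 4, 7);  9: (4, 7, 0, 2)

Linkage partition of the 9 weights (3 classes, p=13):

[[1, 4, 6, 9], [2, 3, 7, 8], [5]]


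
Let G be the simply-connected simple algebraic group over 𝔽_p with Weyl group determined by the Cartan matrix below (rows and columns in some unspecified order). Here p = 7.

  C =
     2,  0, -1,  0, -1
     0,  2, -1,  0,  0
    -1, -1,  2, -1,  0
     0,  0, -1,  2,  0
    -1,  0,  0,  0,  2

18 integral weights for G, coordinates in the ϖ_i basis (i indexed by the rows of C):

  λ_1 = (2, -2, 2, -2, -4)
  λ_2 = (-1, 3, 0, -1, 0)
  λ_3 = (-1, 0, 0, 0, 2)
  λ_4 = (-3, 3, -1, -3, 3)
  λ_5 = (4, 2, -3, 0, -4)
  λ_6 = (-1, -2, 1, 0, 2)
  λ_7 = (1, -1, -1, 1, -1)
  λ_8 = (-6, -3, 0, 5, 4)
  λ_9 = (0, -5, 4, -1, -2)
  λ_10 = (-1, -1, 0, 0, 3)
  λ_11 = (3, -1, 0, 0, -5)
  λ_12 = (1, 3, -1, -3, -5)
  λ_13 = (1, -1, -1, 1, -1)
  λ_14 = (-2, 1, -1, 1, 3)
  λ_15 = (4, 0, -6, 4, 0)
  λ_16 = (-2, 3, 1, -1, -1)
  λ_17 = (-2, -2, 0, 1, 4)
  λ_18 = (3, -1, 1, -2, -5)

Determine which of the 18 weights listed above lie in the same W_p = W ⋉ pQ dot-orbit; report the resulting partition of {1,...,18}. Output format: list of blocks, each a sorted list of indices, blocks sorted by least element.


Root system D_5: the 5×5 matrix C matches after relabeling.

Each λ_j+ρ reduced to Ā_7; 5-tuples below use C's row order:

    λ_1 → (0, 1, 1, 1, 3)
    λ_2 → (0, 4, 1, 0, 1)
    λ_3 → (0, 1, 1, 1, 3)
    λ_4 → (2, 0, 0, 2, 0)
    λ_5 → (0, 1, 1, 1, 3)
    λ_6 → (0, 1, 1, 1, 3)
    λ_7 → (2, 0, 0, 2, 0)
    λ_8 → (0, 4, 1, 0, 1)
    λ_9 → (0, 4, 1, 0, 1)
    λ_10 → (0, 0, 1, 1, 4)
    λ_11 → (0, 0, 1, 1, 4)
    λ_12 → (2, 0, 0, 2, 0)
    λ_13 → (2, 0, 0, 2, 0)
    λ_14 → (0, 1, 1, 1, 3)
    λ_15 → (0, 4, 1, 0, 1)
    λ_16 → (0, 4, 1, 0, 1)
    λ_17 → (0, 0, 1, 1, 4)
    λ_18 → (0, 0, 1, 1, 4)

The 18 indices split into 4 linkage classes (same alcove rep ⇔ same W_7-dot-orbit):

[[1, 3, 5, 6, 14], [2, 8, 9, 15, 16], [4, 7, 12, 13], [10, 11, 17, 18]]


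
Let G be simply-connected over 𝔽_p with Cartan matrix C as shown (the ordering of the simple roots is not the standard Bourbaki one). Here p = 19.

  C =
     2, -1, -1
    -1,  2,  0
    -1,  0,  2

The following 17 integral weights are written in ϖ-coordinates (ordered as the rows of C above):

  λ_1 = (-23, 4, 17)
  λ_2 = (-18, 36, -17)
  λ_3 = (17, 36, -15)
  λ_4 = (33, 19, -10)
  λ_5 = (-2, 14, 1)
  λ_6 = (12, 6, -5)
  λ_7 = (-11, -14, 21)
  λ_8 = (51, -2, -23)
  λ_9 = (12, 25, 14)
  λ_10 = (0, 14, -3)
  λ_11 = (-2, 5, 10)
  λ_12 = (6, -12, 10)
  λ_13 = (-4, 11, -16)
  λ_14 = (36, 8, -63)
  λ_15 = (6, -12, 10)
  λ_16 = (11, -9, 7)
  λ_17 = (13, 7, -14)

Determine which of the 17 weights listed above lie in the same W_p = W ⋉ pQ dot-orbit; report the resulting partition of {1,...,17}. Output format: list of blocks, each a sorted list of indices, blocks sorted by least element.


C ↔ A_3 under row/col permutation; |W(A_3)| = 24.

Alcove-folded reps (p=19, 17 weights, presented ϖ-order):

  λ_1 → (1, 14, 1)
  λ_2 → (1, 14, 1)
  λ_3 → (1, 14, 1)
  λ_4 → (9, 6, 3)
  λ_5 → (1, 14, 1)
  λ_6 → (9, 6, 3)
  λ_7 → (9, 6, 3)
  λ_8 → (1, 5, 10)
  λ_9 → (9, 6, 3)
  λ_10 → (1, 14, 1)
  λ_11 → (1, 5, 10)
  λ_12 → (4, 7, 7)
  λ_13 → (9, 6, 3)
  λ_14 → (1, 5, 10)
  λ_15 → (4, 7, 7)
  λ_16 → (4, 7, 7)
  λ_17 → (1, 5, 10)

These 17 weights hit 4 W_19-dot-orbits; sizes (5, 5, 4, 3):

[[1, 2, 3, 5, 10], [4, 6, 7, 9, 13], [8, 11, 14, 17], [12, 15, 16]]
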